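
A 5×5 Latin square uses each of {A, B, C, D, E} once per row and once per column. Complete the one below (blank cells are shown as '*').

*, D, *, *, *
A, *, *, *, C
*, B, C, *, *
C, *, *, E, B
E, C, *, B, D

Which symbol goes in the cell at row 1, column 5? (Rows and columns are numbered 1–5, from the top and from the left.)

(r1,c1): row 1 has {D}; column 1 has {A,C,E}, so it must be B.
(r2,c2): row 2 has {A,C}; column 2 has {B,C,D}, so it must be E.
(r2,c4): row 2 has {A,C,E}; column 4 has {B,E}, so it must be D.
(r3,c1): row 3 has {B,C}; column 1 has {A,B,C,E}, so it must be D.
(r3,c4): row 3 has {B,C,D}; column 4 has {B,D,E}, so it must be A.
(r3,c5): row 3 has {A,B,C,D}; column 5 has {B,C,D}, so it must be E.
(r4,c2): row 4 has {B,C,E}; column 2 has {B,C,D,E}, so it must be A.
(r4,c3): row 4 has {A,B,C,E}; column 3 has {C}, so it must be D.
(r5,c3): row 5 has {B,C,D,E}; column 3 has {C,D}, so it must be A.
(r1,c3): row 1 has {B,D}; column 3 has {A,C,D}, so it must be E.
(r1,c4): row 1 has {B,D,E}; column 4 has {A,B,D,E}, so it must be C.
(r1,c5): row 1 has {B,C,D,E}; column 5 has {B,C,D,E}, so it must be A.

A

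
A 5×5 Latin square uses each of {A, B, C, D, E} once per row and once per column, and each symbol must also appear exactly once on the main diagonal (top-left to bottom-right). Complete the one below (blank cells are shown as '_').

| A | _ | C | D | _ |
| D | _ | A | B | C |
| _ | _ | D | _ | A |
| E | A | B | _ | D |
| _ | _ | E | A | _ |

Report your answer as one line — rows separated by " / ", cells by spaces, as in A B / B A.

A B C D E / D E A B C / B C D E A / E A B C D / C D E A B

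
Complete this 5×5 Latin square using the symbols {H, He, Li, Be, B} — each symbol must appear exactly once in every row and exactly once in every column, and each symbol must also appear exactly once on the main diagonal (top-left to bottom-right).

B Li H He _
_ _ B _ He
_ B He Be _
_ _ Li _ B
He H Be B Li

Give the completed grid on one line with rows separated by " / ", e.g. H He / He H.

B Li H He Be / H Be B Li He / Li B He Be H / Be He Li H B / He H Be B Li

row 1 has {H,He,Li,B}; column 5 has {He,Li,B} — only Be is left for (r1,c5).
row 2 has {He,B}; column 2 has {H,Li,B}; the diagonal has {He,Li,B} — only Be is left for (r2,c2).
row 3 has {He,Be,B}; column 5 has {He,Li,Be,B} — only H is left for (r3,c5).
row 4 has {Li,B}; column 2 has {H,Li,Be,B} — only He is left for (r4,c2).
row 4 has {He,Li,B}; column 4 has {He,Be,B}; the diagonal has {He,Li,Be,B} — only H is left for (r4,c4).
row 2 has {He,Be,B}; column 4 has {H,He,Be,B} — only Li is left for (r2,c4).
row 3 has {H,He,Be,B}; column 1 has {He,B} — only Li is left for (r3,c1).
row 4 has {H,He,Li,B}; column 1 has {He,Li,B} — only Be is left for (r4,c1).
row 2 has {He,Li,Be,B}; column 1 has {He,Li,Be,B} — only H is left for (r2,c1).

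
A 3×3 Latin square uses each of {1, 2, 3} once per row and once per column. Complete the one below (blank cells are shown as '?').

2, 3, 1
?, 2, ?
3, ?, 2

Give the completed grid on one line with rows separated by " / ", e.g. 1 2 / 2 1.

2 3 1 / 1 2 3 / 3 1 2

Cell (r2,c1): row 2 has {2}; column 1 has {2,3} → 1.
Cell (r2,c3): row 2 has {1,2}; column 3 has {1,2} → 3.
Cell (r3,c2): row 3 has {2,3}; column 2 has {2,3} → 1.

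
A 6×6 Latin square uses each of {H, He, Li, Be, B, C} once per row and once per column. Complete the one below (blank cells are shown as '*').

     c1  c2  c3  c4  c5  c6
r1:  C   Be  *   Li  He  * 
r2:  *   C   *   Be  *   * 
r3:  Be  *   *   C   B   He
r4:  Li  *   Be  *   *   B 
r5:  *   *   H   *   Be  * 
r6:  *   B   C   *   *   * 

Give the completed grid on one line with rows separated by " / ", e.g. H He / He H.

Cell (r1,c3): row 1 has {He,Li,Be,C}; column 3 has {H,Be,C} → B.
Cell (r1,c6): row 1 has {He,Li,Be,B,C}; column 6 has {He,B} → H.
Cell (r2,c6): row 2 has {Be,C}; column 6 has {H,He,B} → Li.
Cell (r3,c3): row 3 has {He,Be,B,C}; column 3 has {H,Be,B,C} → Li.
Cell (r5,c6): row 5 has {H,Be}; column 6 has {H,He,Li,B} → C.
Cell (r6,c6): row 6 has {B,C}; column 6 has {H,He,Li,B,C} → Be.
Cell (r2,c3): row 2 has {Li,Be,C}; column 3 has {H,Li,Be,B,C} → He.
Cell (r2,c5): row 2 has {He,Li,Be,C}; column 5 has {He,Be,B} → H.
Cell (r3,c2): row 3 has {He,Li,Be,B,C}; column 2 has {Be,B,C} → H.
Cell (r4,c2): row 4 has {Li,Be,B}; column 2 has {H,Be,B,C} → He.
Cell (r4,c4): row 4 has {He,Li,Be,B}; column 4 has {Li,Be,C} → H.
Cell (r4,c5): row 4 has {H,He,Li,Be,B}; column 5 has {H,He,Be,B} → C.
Cell (r5,c2): row 5 has {H,Be,C}; column 2 has {H,He,Be,B,C} → Li.
Cell (r6,c4): row 6 has {Be,B,C}; column 4 has {H,Li,Be,C} → He.
Cell (r6,c5): row 6 has {He,Be,B,C}; column 5 has {H,He,Be,B,C} → Li.
Cell (r2,c1): row 2 has {H,He,Li,Be,C}; column 1 has {Li,Be,C} → B.
Cell (r5,c1): row 5 has {H,Li,Be,C}; column 1 has {Li,Be,B,C} → He.
Cell (r5,c4): row 5 has {H,He,Li,Be,C}; column 4 has {H,He,Li,Be,C} → B.
Cell (r6,c1): row 6 has {He,Li,Be,B,C}; column 1 has {He,Li,Be,B,C} → H.

C Be B Li He H / B C He Be H Li / Be H Li C B He / Li He Be H C B / He Li H B Be C / H B C He Li Be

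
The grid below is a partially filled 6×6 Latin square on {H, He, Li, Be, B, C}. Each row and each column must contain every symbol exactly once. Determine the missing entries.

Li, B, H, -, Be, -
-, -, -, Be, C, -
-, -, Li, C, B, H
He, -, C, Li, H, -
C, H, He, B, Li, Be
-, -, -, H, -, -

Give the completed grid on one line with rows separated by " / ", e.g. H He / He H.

Li B H He Be C / H Li B Be C He / Be He Li C B H / He Be C Li H B / C H He B Li Be / B C Be H He Li

row 1 has {H,Li,Be,B}; column 4 has {H,Li,Be,B,C} — only He is left for (r1,c4).
row 1 has {H,He,Li,Be,B}; column 6 has {H,Be} — only C is left for (r1,c6).
row 2 has {Be,C}; column 3 has {H,He,Li,C} — only B is left for (r2,c3).
row 3 has {H,Li,B,C}; column 1 has {He,Li,C} — only Be is left for (r3,c1).
row 3 has {H,Li,Be,B,C}; column 2 has {H,B} — only He is left for (r3,c2).
row 4 has {H,He,Li,C}; column 2 has {H,He,B} — only Be is left for (r4,c2).
row 4 has {H,He,Li,Be,C}; column 6 has {H,Be,C} — only B is left for (r4,c6).
row 6 has {H}; column 1 has {He,Li,Be,C} — only B is left for (r6,c1).
row 6 has {H,B}; column 3 has {H,He,Li,B,C} — only Be is left for (r6,c3).
row 6 has {H,Be,B}; column 5 has {H,Li,Be,B,C} — only He is left for (r6,c5).
row 6 has {H,He,Be,B}; column 6 has {H,Be,B,C} — only Li is left for (r6,c6).
row 2 has {Be,B,C}; column 1 has {He,Li,Be,B,C} — only H is left for (r2,c1).
row 2 has {H,Be,B,C}; column 2 has {H,He,Be,B} — only Li is left for (r2,c2).
row 2 has {H,Li,Be,B,C}; column 6 has {H,Li,Be,B,C} — only He is left for (r2,c6).
row 6 has {H,He,Li,Be,B}; column 2 has {H,He,Li,Be,B} — only C is left for (r6,c2).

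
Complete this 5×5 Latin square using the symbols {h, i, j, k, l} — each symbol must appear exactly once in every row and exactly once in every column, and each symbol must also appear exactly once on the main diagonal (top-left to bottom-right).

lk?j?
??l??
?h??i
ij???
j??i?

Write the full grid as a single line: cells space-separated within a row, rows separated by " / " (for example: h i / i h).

l k i j h / h i l k j / k h j l i / i j k h l / j l h i k

(r1,c5) = h
(r2,c2) = i
(r3,c1) = k
(r3,c3) = j
(r3,c4) = l
(r5,c2) = l
(r5,c5) = k
(r1,c3) = i
(r2,c1) = h
(r2,c4) = k
(r2,c5) = j
(r4,c4) = h
(r4,c5) = l
(r5,c3) = h
(r4,c3) = k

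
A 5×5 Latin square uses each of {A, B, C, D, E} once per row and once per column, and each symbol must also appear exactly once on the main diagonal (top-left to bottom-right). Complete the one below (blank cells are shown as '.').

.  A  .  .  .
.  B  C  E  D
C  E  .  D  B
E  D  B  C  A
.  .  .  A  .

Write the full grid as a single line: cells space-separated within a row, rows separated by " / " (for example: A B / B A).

D A E B C / A B C E D / C E A D B / E D B C A / B C D A E

(r1,c1) = D
(r1,c3) = E
(r1,c4) = B
(r1,c5) = C
(r2,c1) = A
(r3,c3) = A
(r5,c1) = B
(r5,c2) = C
(r5,c3) = D
(r5,c5) = E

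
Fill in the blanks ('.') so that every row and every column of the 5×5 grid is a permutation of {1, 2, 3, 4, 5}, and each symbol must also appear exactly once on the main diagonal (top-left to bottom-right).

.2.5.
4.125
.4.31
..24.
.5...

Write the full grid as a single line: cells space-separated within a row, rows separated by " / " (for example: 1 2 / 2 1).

(r2,c2) = 3
(r3,c3) = 5
(r4,c2) = 1
(r4,c5) = 3
(r5,c4) = 1
(r5,c5) = 2
(r1,c1) = 1
(r1,c5) = 4
(r3,c1) = 2
(r4,c1) = 5
(r5,c1) = 3
(r5,c3) = 4
(r1,c3) = 3

1 2 3 5 4 / 4 3 1 2 5 / 2 4 5 3 1 / 5 1 2 4 3 / 3 5 4 1 2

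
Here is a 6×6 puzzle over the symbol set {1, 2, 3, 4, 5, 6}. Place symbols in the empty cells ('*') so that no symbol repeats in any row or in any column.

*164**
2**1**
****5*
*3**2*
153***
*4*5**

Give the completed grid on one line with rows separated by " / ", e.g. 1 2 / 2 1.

5 1 6 4 3 2 / 2 6 5 1 4 3 / 6 2 4 3 5 1 / 4 3 1 6 2 5 / 1 5 3 2 6 4 / 3 4 2 5 1 6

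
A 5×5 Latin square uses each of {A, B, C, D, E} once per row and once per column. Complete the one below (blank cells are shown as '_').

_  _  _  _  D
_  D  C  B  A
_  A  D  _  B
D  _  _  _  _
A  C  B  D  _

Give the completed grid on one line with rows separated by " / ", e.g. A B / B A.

(r2,c1): row 2 has {A,B,C,D}; column 1 has {A,D}, so it must be E.
(r3,c1): row 3 has {A,B,D}; column 1 has {A,D,E}, so it must be C.
(r3,c4): row 3 has {A,B,C,D}; column 4 has {B,D}, so it must be E.
(r5,c5): row 5 has {A,B,C,D}; column 5 has {A,B,D}, so it must be E.
(r1,c1): row 1 has {D}; column 1 has {A,C,D,E}, so it must be B.
(r1,c2): row 1 has {B,D}; column 2 has {A,C,D}, so it must be E.
(r1,c3): row 1 has {B,D,E}; column 3 has {B,C,D}, so it must be A.
(r1,c4): row 1 has {A,B,D,E}; column 4 has {B,D,E}, so it must be C.
(r4,c2): row 4 has {D}; column 2 has {A,C,D,E}, so it must be B.
(r4,c3): row 4 has {B,D}; column 3 has {A,B,C,D}, so it must be E.
(r4,c4): row 4 has {B,D,E}; column 4 has {B,C,D,E}, so it must be A.
(r4,c5): row 4 has {A,B,D,E}; column 5 has {A,B,D,E}, so it must be C.

B E A C D / E D C B A / C A D E B / D B E A C / A C B D E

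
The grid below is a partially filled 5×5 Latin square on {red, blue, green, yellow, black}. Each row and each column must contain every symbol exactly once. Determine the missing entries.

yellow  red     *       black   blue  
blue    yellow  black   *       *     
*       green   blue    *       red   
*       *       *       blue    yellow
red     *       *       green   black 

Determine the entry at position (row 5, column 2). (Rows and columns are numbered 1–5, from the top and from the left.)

row 1 has {red,blue,yellow,black}; column 3 has {blue,black} — only green is left for (r1,c3).
row 2 has {blue,yellow,black}; column 4 has {blue,green,black} — only red is left for (r2,c4).
row 2 has {red,blue,yellow,black}; column 5 has {red,blue,yellow,black} — only green is left for (r2,c5).
row 3 has {red,blue,green}; column 1 has {red,blue,yellow} — only black is left for (r3,c1).
row 3 has {red,blue,green,black}; column 4 has {red,blue,green,black} — only yellow is left for (r3,c4).
row 4 has {blue,yellow}; column 1 has {red,blue,yellow,black} — only green is left for (r4,c1).
row 4 has {blue,green,yellow}; column 2 has {red,green,yellow} — only black is left for (r4,c2).
row 4 has {blue,green,yellow,black}; column 3 has {blue,green,black} — only red is left for (r4,c3).
row 5 has {red,green,black}; column 2 has {red,green,yellow,black} — only blue is left for (r5,c2).

blue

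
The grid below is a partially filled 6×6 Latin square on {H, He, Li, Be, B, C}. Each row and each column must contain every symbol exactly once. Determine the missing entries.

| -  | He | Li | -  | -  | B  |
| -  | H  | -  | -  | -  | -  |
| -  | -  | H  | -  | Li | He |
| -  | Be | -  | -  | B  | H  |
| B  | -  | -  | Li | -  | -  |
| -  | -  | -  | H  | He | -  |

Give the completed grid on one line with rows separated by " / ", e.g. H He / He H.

H He Li C Be B / He H Be B C Li / C B H Be Li He / Li Be C He B H / B C He Li H Be / Be Li B H He C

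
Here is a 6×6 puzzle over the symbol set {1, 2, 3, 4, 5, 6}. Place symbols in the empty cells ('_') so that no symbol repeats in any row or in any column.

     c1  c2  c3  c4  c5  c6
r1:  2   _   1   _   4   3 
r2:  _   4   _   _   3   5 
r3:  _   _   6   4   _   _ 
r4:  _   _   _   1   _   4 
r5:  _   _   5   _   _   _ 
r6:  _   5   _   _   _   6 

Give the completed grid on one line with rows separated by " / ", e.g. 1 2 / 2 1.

2 6 1 5 4 3 / 1 4 2 6 3 5 / 5 3 6 4 2 1 / 6 2 3 1 5 4 / 4 1 5 3 6 2 / 3 5 4 2 1 6

(r1,c2): row 1 has {1,2,3,4}; column 2 has {4,5}, so it must be 6.
(r1,c4): row 1 has {1,2,3,4,6}; column 4 has {1,4}, so it must be 5.
(r2,c3): row 2 has {3,4,5}; column 3 has {1,5,6}, so it must be 2.
(r2,c4): row 2 has {2,3,4,5}; column 4 has {1,4,5}, so it must be 6.
(r4,c3): row 4 has {1,4}; column 3 has {1,2,5,6}, so it must be 3.
(r6,c3): row 6 has {5,6}; column 3 has {1,2,3,5,6}, so it must be 4.
(r2,c1): row 2 has {2,3,4,5,6}; column 1 has {2}, so it must be 1.
(r4,c2): row 4 has {1,3,4}; column 2 has {4,5,6}, so it must be 2.
(r6,c1): row 6 has {4,5,6}; column 1 has {1,2}, so it must be 3.
(r6,c4): row 6 has {3,4,5,6}; column 4 has {1,4,5,6}, so it must be 2.
(r6,c5): row 6 has {2,3,4,5,6}; column 5 has {3,4}, so it must be 1.
(r3,c1): row 3 has {4,6}; column 1 has {1,2,3}, so it must be 5.
(r3,c5): row 3 has {4,5,6}; column 5 has {1,3,4}, so it must be 2.
(r3,c6): row 3 has {2,4,5,6}; column 6 has {3,4,5,6}, so it must be 1.
(r4,c1): row 4 has {1,2,3,4}; column 1 has {1,2,3,5}, so it must be 6.
(r4,c5): row 4 has {1,2,3,4,6}; column 5 has {1,2,3,4}, so it must be 5.
(r5,c1): row 5 has {5}; column 1 has {1,2,3,5,6}, so it must be 4.
(r5,c4): row 5 has {4,5}; column 4 has {1,2,4,5,6}, so it must be 3.
(r5,c5): row 5 has {3,4,5}; column 5 has {1,2,3,4,5}, so it must be 6.
(r5,c6): row 5 has {3,4,5,6}; column 6 has {1,3,4,5,6}, so it must be 2.
(r3,c2): row 3 has {1,2,4,5,6}; column 2 has {2,4,5,6}, so it must be 3.
(r5,c2): row 5 has {2,3,4,5,6}; column 2 has {2,3,4,5,6}, so it must be 1.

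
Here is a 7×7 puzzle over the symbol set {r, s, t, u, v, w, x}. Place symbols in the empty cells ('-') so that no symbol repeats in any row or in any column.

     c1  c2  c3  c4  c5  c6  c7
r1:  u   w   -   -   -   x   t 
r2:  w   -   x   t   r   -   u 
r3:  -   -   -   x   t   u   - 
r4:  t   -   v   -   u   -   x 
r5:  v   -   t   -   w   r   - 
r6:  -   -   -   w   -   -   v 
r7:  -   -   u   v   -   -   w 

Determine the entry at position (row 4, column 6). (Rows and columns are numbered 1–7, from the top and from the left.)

At row 5, column 7: row 5 has {r,t,v,w}; column 7 has {t,u,v,w,x}; that leaves s.
At row 3, column 7: row 3 has {t,u,x}; column 7 has {s,t,u,v,w,x}; that leaves r.
At row 5, column 4: row 5 has {r,s,t,v,w}; column 4 has {t,v,w,x}; that leaves u.
At row 3, column 1: row 3 has {r,t,u,x}; column 1 has {t,u,v,w}; that leaves s.
At row 3, column 2: row 3 has {r,s,t,u,x}; column 2 has {w}; that leaves v.
At row 3, column 3: row 3 has {r,s,t,u,v,x}; column 3 has {t,u,v,x}; that leaves w.
At row 5, column 2: row 5 has {r,s,t,u,v,w}; column 2 has {v,w}; that leaves x.
At row 2, column 2: row 2 has {r,t,u,w,x}; column 2 has {v,w,x}; that leaves s.
At row 2, column 6: row 2 has {r,s,t,u,w,x}; column 6 has {r,u,x}; that leaves v.
At row 4, column 2: row 4 has {t,u,v,x}; column 2 has {s,v,w,x}; that leaves r.
At row 4, column 4: row 4 has {r,t,u,v,x}; column 4 has {t,u,v,w,x}; that leaves s.
At row 4, column 6: row 4 has {r,s,t,u,v,x}; column 6 has {r,u,v,x}; that leaves w.

w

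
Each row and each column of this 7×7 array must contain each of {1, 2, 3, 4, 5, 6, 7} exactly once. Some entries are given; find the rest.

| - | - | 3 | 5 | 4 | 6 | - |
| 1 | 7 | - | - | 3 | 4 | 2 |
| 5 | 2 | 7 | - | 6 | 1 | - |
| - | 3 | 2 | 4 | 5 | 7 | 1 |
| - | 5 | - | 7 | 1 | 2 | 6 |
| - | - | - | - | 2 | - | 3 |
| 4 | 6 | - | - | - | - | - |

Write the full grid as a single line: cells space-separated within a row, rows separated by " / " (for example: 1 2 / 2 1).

2 1 3 5 4 6 7 / 1 7 5 6 3 4 2 / 5 2 7 3 6 1 4 / 6 3 2 4 5 7 1 / 3 5 4 7 1 2 6 / 7 4 6 1 2 5 3 / 4 6 1 2 7 3 5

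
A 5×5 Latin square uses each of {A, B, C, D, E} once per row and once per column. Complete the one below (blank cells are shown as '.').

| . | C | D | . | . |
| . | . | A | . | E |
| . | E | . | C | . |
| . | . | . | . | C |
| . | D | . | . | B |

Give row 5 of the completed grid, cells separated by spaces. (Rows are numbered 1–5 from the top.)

(r1,c5) = A
(r2,c2) = B
(r2,c4) = D
(r3,c3) = B
(r3,c5) = D
(r4,c2) = A
(r4,c3) = E
(r4,c4) = B
(r5,c3) = C
(r1,c4) = E
(r2,c1) = C
(r3,c1) = A
(r4,c1) = D
(r5,c1) = E
(r5,c4) = A

E D C A B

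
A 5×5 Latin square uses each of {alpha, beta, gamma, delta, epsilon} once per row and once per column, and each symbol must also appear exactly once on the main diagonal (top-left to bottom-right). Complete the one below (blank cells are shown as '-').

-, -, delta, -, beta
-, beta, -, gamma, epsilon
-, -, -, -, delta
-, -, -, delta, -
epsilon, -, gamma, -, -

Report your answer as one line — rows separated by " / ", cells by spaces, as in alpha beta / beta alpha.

(r2,c3) = alpha
(r3,c3) = epsilon
(r4,c3) = beta
(r5,c5) = alpha
(r1,c1) = gamma
(r2,c1) = delta
(r4,c1) = alpha
(r4,c5) = gamma
(r5,c2) = delta
(r5,c4) = beta
(r3,c1) = beta
(r3,c4) = alpha
(r4,c2) = epsilon
(r1,c2) = alpha
(r1,c4) = epsilon
(r3,c2) = gamma

gamma alpha delta epsilon beta / delta beta alpha gamma epsilon / beta gamma epsilon alpha delta / alpha epsilon beta delta gamma / epsilon delta gamma beta alpha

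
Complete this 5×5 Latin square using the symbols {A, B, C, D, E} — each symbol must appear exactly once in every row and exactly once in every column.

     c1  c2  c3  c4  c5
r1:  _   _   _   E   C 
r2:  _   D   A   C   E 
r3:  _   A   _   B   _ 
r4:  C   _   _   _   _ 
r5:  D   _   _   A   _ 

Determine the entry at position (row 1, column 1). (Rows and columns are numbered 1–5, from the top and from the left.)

A

row 1 has {C,E}; column 2 has {A,D} — only B is left for (r1,c2).
row 1 has {B,C,E}; column 3 has {A} — only D is left for (r1,c3).
row 2 has {A,C,D,E}; column 1 has {C,D} — only B is left for (r2,c1).
row 3 has {A,B}; column 1 has {B,C,D} — only E is left for (r3,c1).
row 3 has {A,B,E}; column 3 has {A,D} — only C is left for (r3,c3).
row 3 has {A,B,C,E}; column 5 has {C,E} — only D is left for (r3,c5).
row 4 has {C}; column 2 has {A,B,D} — only E is left for (r4,c2).
row 4 has {C,E}; column 3 has {A,C,D} — only B is left for (r4,c3).
row 4 has {B,C,E}; column 4 has {A,B,C,E} — only D is left for (r4,c4).
row 4 has {B,C,D,E}; column 5 has {C,D,E} — only A is left for (r4,c5).
row 5 has {A,D}; column 2 has {A,B,D,E} — only C is left for (r5,c2).
row 5 has {A,C,D}; column 3 has {A,B,C,D} — only E is left for (r5,c3).
row 5 has {A,C,D,E}; column 5 has {A,C,D,E} — only B is left for (r5,c5).
row 1 has {B,C,D,E}; column 1 has {B,C,D,E} — only A is left for (r1,c1).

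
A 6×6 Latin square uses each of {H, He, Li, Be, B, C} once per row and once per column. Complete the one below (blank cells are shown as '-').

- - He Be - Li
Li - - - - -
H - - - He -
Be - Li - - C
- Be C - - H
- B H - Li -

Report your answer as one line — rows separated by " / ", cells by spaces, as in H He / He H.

B H He Be C Li / Li C B H Be He / H Li Be C He B / Be He Li B H C / He Be C Li B H / C B H He Li Be

(r5,c5) = B
(r4,c5) = H
(r5,c1) = He
(r5,c4) = Li
(r6,c1) = C
(r6,c4) = He
(r6,c6) = Be
(r1,c1) = B
(r1,c5) = C
(r2,c5) = Be
(r3,c6) = B
(r4,c2) = He
(r4,c4) = B
(r1,c2) = H
(r2,c2) = C
(r2,c3) = B
(r2,c4) = H
(r2,c6) = He
(r3,c2) = Li
(r3,c3) = Be
(r3,c4) = C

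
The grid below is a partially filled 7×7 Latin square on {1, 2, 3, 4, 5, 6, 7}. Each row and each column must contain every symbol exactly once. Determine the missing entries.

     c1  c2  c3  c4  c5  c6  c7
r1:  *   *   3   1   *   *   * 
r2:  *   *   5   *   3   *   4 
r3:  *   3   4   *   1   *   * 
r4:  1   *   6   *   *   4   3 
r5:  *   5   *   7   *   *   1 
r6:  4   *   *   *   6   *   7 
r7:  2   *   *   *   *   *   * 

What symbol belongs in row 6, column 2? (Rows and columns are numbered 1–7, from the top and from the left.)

2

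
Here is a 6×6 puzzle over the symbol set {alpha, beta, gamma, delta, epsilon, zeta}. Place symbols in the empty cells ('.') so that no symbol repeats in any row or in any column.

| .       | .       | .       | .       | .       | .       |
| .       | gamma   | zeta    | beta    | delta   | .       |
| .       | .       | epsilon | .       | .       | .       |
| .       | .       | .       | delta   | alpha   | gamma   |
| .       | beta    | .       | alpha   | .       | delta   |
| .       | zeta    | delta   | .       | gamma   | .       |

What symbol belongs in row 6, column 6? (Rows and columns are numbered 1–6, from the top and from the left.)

row 4 has {alpha,gamma,delta}; column 2 has {beta,gamma,zeta} — only epsilon is left for (r4,c2).
row 4 has {alpha,gamma,delta,epsilon}; column 3 has {delta,epsilon,zeta} — only beta is left for (r4,c3).
row 5 has {alpha,beta,delta}; column 3 has {beta,delta,epsilon,zeta} — only gamma is left for (r5,c3).
row 6 has {gamma,delta,zeta}; column 4 has {alpha,beta,delta} — only epsilon is left for (r6,c4).
row 1 is empty so far; column 3 has {beta,gamma,delta,epsilon,zeta} — only alpha is left for (r1,c3).
row 4 has {alpha,beta,gamma,delta,epsilon}; column 1 is empty so far — only zeta is left for (r4,c1).
row 5 has {alpha,beta,gamma,delta}; column 1 has {zeta} — only epsilon is left for (r5,c1).
row 5 has {alpha,beta,gamma,delta,epsilon}; column 5 has {alpha,gamma,delta} — only zeta is left for (r5,c5).
row 1 has {alpha}; column 2 has {beta,gamma,epsilon,zeta} — only delta is left for (r1,c2).
row 2 has {beta,gamma,delta,zeta}; column 1 has {epsilon,zeta} — only alpha is left for (r2,c1).
row 2 has {alpha,beta,gamma,delta,zeta}; column 6 has {gamma,delta} — only epsilon is left for (r2,c6).
row 3 has {epsilon}; column 2 has {beta,gamma,delta,epsilon,zeta} — only alpha is left for (r3,c2).
row 3 has {alpha,epsilon}; column 5 has {alpha,gamma,delta,zeta} — only beta is left for (r3,c5).
row 3 has {alpha,beta,epsilon}; column 6 has {gamma,delta,epsilon} — only zeta is left for (r3,c6).
row 6 has {gamma,delta,epsilon,zeta}; column 1 has {alpha,epsilon,zeta} — only beta is left for (r6,c1).
row 6 has {beta,gamma,delta,epsilon,zeta}; column 6 has {gamma,delta,epsilon,zeta} — only alpha is left for (r6,c6).

alpha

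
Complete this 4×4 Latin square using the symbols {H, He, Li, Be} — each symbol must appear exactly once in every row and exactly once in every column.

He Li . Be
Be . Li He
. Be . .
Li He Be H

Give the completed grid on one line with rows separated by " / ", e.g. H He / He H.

(r1,c3) = H
(r2,c2) = H
(r3,c1) = H
(r3,c3) = He
(r3,c4) = Li

He Li H Be / Be H Li He / H Be He Li / Li He Be H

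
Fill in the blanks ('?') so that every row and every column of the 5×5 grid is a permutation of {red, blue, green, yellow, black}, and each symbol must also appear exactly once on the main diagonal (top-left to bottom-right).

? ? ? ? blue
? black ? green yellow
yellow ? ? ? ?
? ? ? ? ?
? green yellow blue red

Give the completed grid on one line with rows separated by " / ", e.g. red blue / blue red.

green yellow black red blue / blue black red green yellow / yellow red blue black green / red blue green yellow black / black green yellow blue red

(r1,c1): row 1 has {blue}; column 1 has {yellow}; the diagonal has {red,black}, so it must be green.
(r3,c3): row 3 has {yellow}; column 3 has {yellow}; the diagonal has {red,green,black}, so it must be blue.
(r4,c4): row 4 is empty so far; column 4 has {blue,green}; the diagonal has {red,blue,green,black}, so it must be yellow.
(r5,c1): row 5 has {red,blue,green,yellow}; column 1 has {green,yellow}, so it must be black.
(r2,c3): row 2 has {green,yellow,black}; column 3 has {blue,yellow}, so it must be red.
(r3,c2): row 3 has {blue,yellow}; column 2 has {green,black}, so it must be red.
(r3,c4): row 3 has {red,blue,yellow}; column 4 has {blue,green,yellow}, so it must be black.
(r3,c5): row 3 has {red,blue,yellow,black}; column 5 has {red,blue,yellow}, so it must be green.
(r4,c2): row 4 has {yellow}; column 2 has {red,green,black}, so it must be blue.
(r4,c5): row 4 has {blue,yellow}; column 5 has {red,blue,green,yellow}, so it must be black.
(r1,c2): row 1 has {blue,green}; column 2 has {red,blue,green,black}, so it must be yellow.
(r1,c3): row 1 has {blue,green,yellow}; column 3 has {red,blue,yellow}, so it must be black.
(r1,c4): row 1 has {blue,green,yellow,black}; column 4 has {blue,green,yellow,black}, so it must be red.
(r2,c1): row 2 has {red,green,yellow,black}; column 1 has {green,yellow,black}, so it must be blue.
(r4,c1): row 4 has {blue,yellow,black}; column 1 has {blue,green,yellow,black}, so it must be red.
(r4,c3): row 4 has {red,blue,yellow,black}; column 3 has {red,blue,yellow,black}, so it must be green.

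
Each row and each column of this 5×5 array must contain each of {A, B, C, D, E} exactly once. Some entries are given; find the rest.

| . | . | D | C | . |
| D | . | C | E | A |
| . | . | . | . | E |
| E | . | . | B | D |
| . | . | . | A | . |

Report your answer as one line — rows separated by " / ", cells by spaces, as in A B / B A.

row 1 has {C,D}; column 5 has {A,D,E} — only B is left for (r1,c5).
row 2 has {A,C,D,E}; column 2 is empty so far — only B is left for (r2,c2).
row 3 has {E}; column 4 has {A,B,C,E} — only D is left for (r3,c4).
row 4 has {B,D,E}; column 3 has {C,D} — only A is left for (r4,c3).
row 5 has {A}; column 5 has {A,B,D,E} — only C is left for (r5,c5).
row 1 has {B,C,D}; column 1 has {D,E} — only A is left for (r1,c1).
row 1 has {A,B,C,D}; column 2 has {B} — only E is left for (r1,c2).
row 3 has {D,E}; column 3 has {A,C,D} — only B is left for (r3,c3).
row 4 has {A,B,D,E}; column 2 has {B,E} — only C is left for (r4,c2).
row 5 has {A,C}; column 1 has {A,D,E} — only B is left for (r5,c1).
row 5 has {A,B,C}; column 2 has {B,C,E} — only D is left for (r5,c2).
row 5 has {A,B,C,D}; column 3 has {A,B,C,D} — only E is left for (r5,c3).
row 3 has {B,D,E}; column 1 has {A,B,D,E} — only C is left for (r3,c1).
row 3 has {B,C,D,E}; column 2 has {B,C,D,E} — only A is left for (r3,c2).

A E D C B / D B C E A / C A B D E / E C A B D / B D E A C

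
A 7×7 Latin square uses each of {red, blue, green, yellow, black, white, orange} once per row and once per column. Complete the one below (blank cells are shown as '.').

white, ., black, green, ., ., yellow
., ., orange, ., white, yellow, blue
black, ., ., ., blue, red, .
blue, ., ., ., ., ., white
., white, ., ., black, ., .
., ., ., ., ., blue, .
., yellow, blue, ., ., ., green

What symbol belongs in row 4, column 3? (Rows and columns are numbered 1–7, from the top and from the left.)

green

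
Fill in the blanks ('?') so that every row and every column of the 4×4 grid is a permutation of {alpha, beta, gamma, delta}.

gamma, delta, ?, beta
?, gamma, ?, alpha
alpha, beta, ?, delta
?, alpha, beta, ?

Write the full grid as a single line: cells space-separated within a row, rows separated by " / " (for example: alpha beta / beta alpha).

(r1,c3) = alpha
(r2,c3) = delta
(r3,c3) = gamma
(r4,c1) = delta
(r4,c4) = gamma
(r2,c1) = beta

gamma delta alpha beta / beta gamma delta alpha / alpha beta gamma delta / delta alpha beta gamma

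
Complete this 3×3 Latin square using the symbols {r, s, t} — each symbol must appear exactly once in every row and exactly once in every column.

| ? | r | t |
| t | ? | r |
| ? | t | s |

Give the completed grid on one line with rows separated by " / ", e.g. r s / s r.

At row 1, column 1: row 1 has {r,t}; column 1 has {t}; that leaves s.
At row 2, column 2: row 2 has {r,t}; column 2 has {r,t}; that leaves s.
At row 3, column 1: row 3 has {s,t}; column 1 has {s,t}; that leaves r.

s r t / t s r / r t s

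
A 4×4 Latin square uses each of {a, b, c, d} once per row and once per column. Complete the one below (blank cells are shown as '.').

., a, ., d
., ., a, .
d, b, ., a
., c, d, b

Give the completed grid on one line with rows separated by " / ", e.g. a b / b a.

c a b d / b d a c / d b c a / a c d b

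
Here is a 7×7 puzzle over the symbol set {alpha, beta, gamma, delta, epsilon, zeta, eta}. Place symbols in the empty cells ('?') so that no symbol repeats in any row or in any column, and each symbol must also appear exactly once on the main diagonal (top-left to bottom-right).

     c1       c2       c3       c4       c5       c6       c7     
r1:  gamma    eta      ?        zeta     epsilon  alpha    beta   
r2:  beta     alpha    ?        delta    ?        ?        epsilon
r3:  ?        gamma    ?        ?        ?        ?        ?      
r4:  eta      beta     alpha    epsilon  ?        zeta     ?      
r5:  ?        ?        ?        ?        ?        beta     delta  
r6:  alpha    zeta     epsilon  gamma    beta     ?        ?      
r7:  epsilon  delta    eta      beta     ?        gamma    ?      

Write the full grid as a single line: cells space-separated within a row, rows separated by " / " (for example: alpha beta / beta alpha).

gamma eta delta zeta epsilon alpha beta / beta alpha zeta delta gamma eta epsilon / delta gamma beta eta zeta epsilon alpha / eta beta alpha epsilon delta zeta gamma / zeta epsilon gamma alpha eta beta delta / alpha zeta epsilon gamma beta delta eta / epsilon delta eta beta alpha gamma zeta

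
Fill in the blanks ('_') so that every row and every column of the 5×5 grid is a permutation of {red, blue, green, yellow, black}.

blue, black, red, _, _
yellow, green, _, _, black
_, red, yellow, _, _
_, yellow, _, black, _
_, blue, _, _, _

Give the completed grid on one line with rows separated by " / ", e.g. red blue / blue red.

blue black red green yellow / yellow green blue red black / black red yellow blue green / red yellow green black blue / green blue black yellow red

Cell (r2,c3): row 2 has {green,yellow,black}; column 3 has {red,yellow} → blue.
Cell (r2,c4): row 2 has {blue,green,yellow,black}; column 4 has {black} → red.
Cell (r4,c3): row 4 has {yellow,black}; column 3 has {red,blue,yellow} → green.
Cell (r5,c3): row 5 has {blue}; column 3 has {red,blue,green,yellow} → black.
Cell (r4,c1): row 4 has {green,yellow,black}; column 1 has {blue,yellow} → red.
Cell (r4,c5): row 4 has {red,green,yellow,black}; column 5 has {black} → blue.
Cell (r5,c1): row 5 has {blue,black}; column 1 has {red,blue,yellow} → green.
Cell (r5,c4): row 5 has {blue,green,black}; column 4 has {red,black} → yellow.
Cell (r5,c5): row 5 has {blue,green,yellow,black}; column 5 has {blue,black} → red.
Cell (r1,c4): row 1 has {red,blue,black}; column 4 has {red,yellow,black} → green.
Cell (r1,c5): row 1 has {red,blue,green,black}; column 5 has {red,blue,black} → yellow.
Cell (r3,c1): row 3 has {red,yellow}; column 1 has {red,blue,green,yellow} → black.
Cell (r3,c4): row 3 has {red,yellow,black}; column 4 has {red,green,yellow,black} → blue.
Cell (r3,c5): row 3 has {red,blue,yellow,black}; column 5 has {red,blue,yellow,black} → green.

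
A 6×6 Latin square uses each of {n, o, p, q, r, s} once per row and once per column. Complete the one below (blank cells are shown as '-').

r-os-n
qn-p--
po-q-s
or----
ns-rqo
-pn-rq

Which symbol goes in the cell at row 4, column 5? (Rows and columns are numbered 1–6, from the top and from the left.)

Cell (r1,c2): row 1 has {n,o,r,s}; column 2 has {n,o,p,r,s} → q.
Cell (r1,c5): row 1 has {n,o,q,r,s}; column 5 has {q,r} → p.
Cell (r2,c6): row 2 has {n,p,q}; column 6 has {n,o,q,s} → r.
Cell (r3,c3): row 3 has {o,p,q,s}; column 3 has {n,o} → r.
Cell (r3,c5): row 3 has {o,p,q,r,s}; column 5 has {p,q,r} → n.
Cell (r4,c4): row 4 has {o,r}; column 4 has {p,q,r,s} → n.
Cell (r4,c5): row 4 has {n,o,r}; column 5 has {n,p,q,r} → s.

s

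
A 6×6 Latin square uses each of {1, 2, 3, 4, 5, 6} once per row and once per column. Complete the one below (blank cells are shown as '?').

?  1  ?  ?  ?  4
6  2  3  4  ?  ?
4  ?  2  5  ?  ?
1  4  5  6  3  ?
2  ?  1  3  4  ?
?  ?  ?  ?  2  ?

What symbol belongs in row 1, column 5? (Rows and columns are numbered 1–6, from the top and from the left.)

5

row 1 has {1,4}; column 3 has {1,2,3,5} — only 6 is left for (r1,c3).
row 1 has {1,4,6}; column 4 has {3,4,5,6} — only 2 is left for (r1,c4).
row 1 has {1,2,4,6}; column 5 has {2,3,4} — only 5 is left for (r1,c5).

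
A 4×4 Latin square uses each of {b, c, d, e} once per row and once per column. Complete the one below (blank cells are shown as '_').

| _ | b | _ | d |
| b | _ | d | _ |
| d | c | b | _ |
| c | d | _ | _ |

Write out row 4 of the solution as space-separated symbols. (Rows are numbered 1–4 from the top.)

c d e b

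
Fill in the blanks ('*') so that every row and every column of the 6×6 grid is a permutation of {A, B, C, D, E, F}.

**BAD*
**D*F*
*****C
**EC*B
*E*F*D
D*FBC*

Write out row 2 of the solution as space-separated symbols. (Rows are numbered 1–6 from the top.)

(r2,c4) = E
(r2,c6) = A
(r3,c3) = A
(r3,c4) = D
(r4,c5) = A
(r5,c3) = C
(r5,c5) = B
(r6,c2) = A
(r6,c6) = E
(r1,c6) = F
(r3,c5) = E
(r4,c1) = F
(r4,c2) = D
(r5,c1) = A
(r1,c2) = C
(r2,c2) = B
(r3,c1) = B
(r3,c2) = F
(r1,c1) = E
(r2,c1) = C

C B D E F A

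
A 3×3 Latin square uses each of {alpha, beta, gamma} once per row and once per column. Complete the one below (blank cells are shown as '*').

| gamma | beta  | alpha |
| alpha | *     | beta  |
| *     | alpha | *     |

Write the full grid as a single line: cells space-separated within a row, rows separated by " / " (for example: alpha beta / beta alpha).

gamma beta alpha / alpha gamma beta / beta alpha gamma

row 2 has {alpha,beta}; column 2 has {alpha,beta} — only gamma is left for (r2,c2).
row 3 has {alpha}; column 1 has {alpha,gamma} — only beta is left for (r3,c1).
row 3 has {alpha,beta}; column 3 has {alpha,beta} — only gamma is left for (r3,c3).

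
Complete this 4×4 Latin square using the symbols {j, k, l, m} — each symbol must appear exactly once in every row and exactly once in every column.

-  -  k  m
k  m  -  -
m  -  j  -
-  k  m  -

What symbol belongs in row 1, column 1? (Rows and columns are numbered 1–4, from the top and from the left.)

(r2,c3) = l
(r2,c4) = j
(r3,c2) = l
(r3,c4) = k
(r4,c4) = l
(r1,c2) = j
(r4,c1) = j
(r1,c1) = l

l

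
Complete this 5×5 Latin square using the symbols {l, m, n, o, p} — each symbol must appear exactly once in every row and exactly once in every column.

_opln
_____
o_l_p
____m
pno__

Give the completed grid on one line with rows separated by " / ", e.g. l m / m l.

m o p l n / n l m p o / o m l n p / l p n o m / p n o m l

At row 1, column 1: row 1 has {l,n,o,p}; column 1 has {o,p}; that leaves m.
At row 3, column 2: row 3 has {l,o,p}; column 2 has {n,o}; that leaves m.
At row 3, column 4: row 3 has {l,m,o,p}; column 4 has {l}; that leaves n.
At row 4, column 3: row 4 has {m}; column 3 has {l,o,p}; that leaves n.
At row 5, column 4: row 5 has {n,o,p}; column 4 has {l,n}; that leaves m.
At row 5, column 5: row 5 has {m,n,o,p}; column 5 has {m,n,p}; that leaves l.
At row 2, column 3: row 2 is empty so far; column 3 has {l,n,o,p}; that leaves m.
At row 2, column 5: row 2 has {m}; column 5 has {l,m,n,p}; that leaves o.
At row 4, column 1: row 4 has {m,n}; column 1 has {m,o,p}; that leaves l.
At row 4, column 2: row 4 has {l,m,n}; column 2 has {m,n,o}; that leaves p.
At row 4, column 4: row 4 has {l,m,n,p}; column 4 has {l,m,n}; that leaves o.
At row 2, column 1: row 2 has {m,o}; column 1 has {l,m,o,p}; that leaves n.
At row 2, column 2: row 2 has {m,n,o}; column 2 has {m,n,o,p}; that leaves l.
At row 2, column 4: row 2 has {l,m,n,o}; column 4 has {l,m,n,o}; that leaves p.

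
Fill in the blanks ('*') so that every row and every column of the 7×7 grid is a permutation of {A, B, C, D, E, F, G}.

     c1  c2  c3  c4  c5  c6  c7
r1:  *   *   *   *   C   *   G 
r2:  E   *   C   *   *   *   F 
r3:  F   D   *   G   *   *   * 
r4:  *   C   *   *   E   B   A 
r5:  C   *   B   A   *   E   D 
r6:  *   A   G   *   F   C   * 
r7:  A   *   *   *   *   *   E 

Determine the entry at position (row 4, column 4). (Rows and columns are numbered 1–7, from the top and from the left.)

(r3,c6) = A
(r5,c5) = G
(r6,c7) = B
(r3,c3) = E
(r3,c5) = B
(r3,c7) = C
(r5,c2) = F
(r6,c1) = D
(r6,c4) = E
(r7,c5) = D
(r1,c1) = B
(r1,c2) = E
(r2,c5) = A
(r4,c1) = G
(r7,c3) = F
(r7,c6) = G
(r2,c6) = D
(r4,c3) = D
(r4,c4) = F

F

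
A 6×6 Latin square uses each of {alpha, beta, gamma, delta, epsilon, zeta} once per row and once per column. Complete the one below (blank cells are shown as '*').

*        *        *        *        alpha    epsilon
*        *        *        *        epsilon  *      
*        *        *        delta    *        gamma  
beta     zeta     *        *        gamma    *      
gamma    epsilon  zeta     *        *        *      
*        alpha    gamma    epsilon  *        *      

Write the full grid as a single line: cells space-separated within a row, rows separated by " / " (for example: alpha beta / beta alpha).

zeta delta beta gamma alpha epsilon / alpha gamma delta zeta epsilon beta / epsilon beta alpha delta zeta gamma / beta zeta epsilon alpha gamma delta / gamma epsilon zeta beta delta alpha / delta alpha gamma epsilon beta zeta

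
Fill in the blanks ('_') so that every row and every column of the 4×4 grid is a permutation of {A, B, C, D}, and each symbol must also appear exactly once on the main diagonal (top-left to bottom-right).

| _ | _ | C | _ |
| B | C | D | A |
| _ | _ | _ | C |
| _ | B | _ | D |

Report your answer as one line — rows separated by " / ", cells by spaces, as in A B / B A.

A D C B / B C D A / D A B C / C B A D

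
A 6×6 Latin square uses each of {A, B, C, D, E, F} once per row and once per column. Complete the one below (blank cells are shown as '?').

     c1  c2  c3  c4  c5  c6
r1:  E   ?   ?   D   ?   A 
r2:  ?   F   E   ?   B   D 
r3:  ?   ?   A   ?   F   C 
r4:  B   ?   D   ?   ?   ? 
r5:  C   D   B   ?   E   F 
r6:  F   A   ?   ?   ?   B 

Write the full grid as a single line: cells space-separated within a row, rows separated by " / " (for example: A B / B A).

E B F D C A / A F E C B D / D E A B F C / B C D F A E / C D B A E F / F A C E D B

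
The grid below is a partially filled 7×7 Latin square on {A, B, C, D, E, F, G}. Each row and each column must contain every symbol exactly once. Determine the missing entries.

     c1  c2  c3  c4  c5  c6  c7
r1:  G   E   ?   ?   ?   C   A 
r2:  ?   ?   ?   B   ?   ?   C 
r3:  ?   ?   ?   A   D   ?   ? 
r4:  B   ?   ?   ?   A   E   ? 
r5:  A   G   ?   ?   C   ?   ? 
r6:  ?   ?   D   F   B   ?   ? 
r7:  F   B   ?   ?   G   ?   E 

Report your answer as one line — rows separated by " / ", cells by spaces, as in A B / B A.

row 1 has {A,C,E,G}; column 4 has {A,B,F} — only D is left for (r1,c4).
row 1 has {A,C,D,E,G}; column 5 has {A,B,C,D,G} — only F is left for (r1,c5).
row 2 has {B,C}; column 5 has {A,B,C,D,F,G} — only E is left for (r2,c5).
row 5 has {A,C,G}; column 4 has {A,B,D,F} — only E is left for (r5,c4).
row 6 has {B,D,F}; column 7 has {A,C,E} — only G is left for (r6,c7).
row 7 has {B,E,F,G}; column 4 has {A,B,D,E,F} — only C is left for (r7,c4).
row 1 has {A,C,D,E,F,G}; column 3 has {D} — only B is left for (r1,c3).
row 2 has {B,C,E}; column 1 has {A,B,F,G} — only D is left for (r2,c1).
row 4 has {A,B,E}; column 4 has {A,B,C,D,E,F} — only G is left for (r4,c4).
row 5 has {A,C,E,G}; column 3 has {B,D} — only F is left for (r5,c3).
row 6 has {B,D,F,G}; column 6 has {C,E} — only A is left for (r6,c6).
row 7 has {B,C,E,F,G}; column 3 has {B,D,F} — only A is left for (r7,c3).
row 7 has {A,B,C,E,F,G}; column 6 has {A,C,E} — only D is left for (r7,c6).
row 2 has {B,C,D,E}; column 3 has {A,B,D,F} — only G is left for (r2,c3).
row 2 has {B,C,D,E,G}; column 6 has {A,C,D,E} — only F is left for (r2,c6).
row 4 has {A,B,E,G}; column 3 has {A,B,D,F,G} — only C is left for (r4,c3).
row 5 has {A,C,E,F,G}; column 6 has {A,C,D,E,F} — only B is left for (r5,c6).
row 5 has {A,B,C,E,F,G}; column 7 has {A,C,E,G} — only D is left for (r5,c7).
row 6 has {A,B,D,F,G}; column 2 has {B,E,G} — only C is left for (r6,c2).
row 2 has {B,C,D,E,F,G}; column 2 has {B,C,E,G} — only A is left for (r2,c2).
row 3 has {A,D}; column 2 has {A,B,C,E,G} — only F is left for (r3,c2).
row 3 has {A,D,F}; column 3 has {A,B,C,D,F,G} — only E is left for (r3,c3).
row 3 has {A,D,E,F}; column 6 has {A,B,C,D,E,F} — only G is left for (r3,c6).
row 3 has {A,D,E,F,G}; column 7 has {A,C,D,E,G} — only B is left for (r3,c7).
row 4 has {A,B,C,E,G}; column 2 has {A,B,C,E,F,G} — only D is left for (r4,c2).
row 4 has {A,B,C,D,E,G}; column 7 has {A,B,C,D,E,G} — only F is left for (r4,c7).
row 6 has {A,B,C,D,F,G}; column 1 has {A,B,D,F,G} — only E is left for (r6,c1).
row 3 has {A,B,D,E,F,G}; column 1 has {A,B,D,E,F,G} — only C is left for (r3,c1).

G E B D F C A / D A G B E F C / C F E A D G B / B D C G A E F / A G F E C B D / E C D F B A G / F B A C G D E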